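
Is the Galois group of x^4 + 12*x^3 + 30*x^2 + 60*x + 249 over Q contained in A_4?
The polynomial is irreducible of degree 4 over Q. Its discriminant is -4784652288, which is not a perfect square. A Galois group lies in the alternating group exactly when the discriminant is a square in Q, so the Galois group (D_4) is not contained in A_4.

No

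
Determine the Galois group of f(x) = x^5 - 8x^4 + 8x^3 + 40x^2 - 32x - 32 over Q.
The polynomial f is an irreducible quintic over Q, so G = Gal(f/Q) is a transitive subgroup of S_5: one of C_5 (5T1, order 5), D_5 (5T2, order 10), F_20 (5T3, order 20), A_5 (5T4, order 60) or S_5 (5T5, order 120). The discriminant of f is 15352201216 = 123904^2, a perfect square, so G is contained in A_5. The transitive groups of degree 5 contained in A_5 are: C_5 (5T1, order 5), D_5 (5T2, order 10), A_5 (5T4, order 60). By Dedekind's theorem, for a prime p not dividing disc(f) the degrees of the irreducible factors of f mod p form the cycle type of an element of G. Factoring f modulo the 14 such primes p <= 53 (skipping 2, 11, which divide the discriminant), each new pattern first appears at: mod 3: f = (x^5 + x^4 + 2x^3 + x^2 + x + 1), pattern 5; mod 23: f = (x + 1)(x + 9)(x + 13)(x + 16)(x + 22), pattern 1+1+1+1+1. No other pattern occurs in this range, so the set of observed cycle types is {5, 1+1+1+1+1}. The candidates containing elements of all these cycle types are C_5 (5T1) of order 5, D_5 (5T2) of order 10, A_5 (5T4) of order 60; the others are excluded. The observed types are precisely the cycle types that occur in C_5 (5T1). Each of the other remaining candidates has further cycle types, and by the Chebotarev density theorem the matching factorization patterns would occur for a proportion of primes equal to their share of the group: D_5 (5T2) additionally contains elements of type 2+2+1 (5 of its 10 elements, about 50% of primes); A_5 (5T4) additionally contains elements of type 3+1+1, 2+2+1 (35 of its 60 elements, about 58% of primes). None of the 14 primes tested shows any such pattern (for each of these groups the chance of that is below 10^-4), which rules them out. Hence G = C_5 (5T1), of order 5.

C_5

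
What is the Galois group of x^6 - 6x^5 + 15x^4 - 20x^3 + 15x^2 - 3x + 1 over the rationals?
The polynomial f is an irreducible sextic over Q, so G = Gal(f/Q) is one of the 16 transitive subgroups 6T1, ..., 6T16 of S_6. The discriminant of f is -9059283, which is not a perfect square, so G is not contained in A_6. The transitive groups of degree 6 not contained in A_6 are: C_6 (6T1, order 6), S_3 (6T2, order 6), D_6 (6T3, order 12), C_3 x S_3 (6T5, order 18), A_4 x C_2 (6T6, order 24), S_4 (6T8, order 24), S_3 x S_3 (6T9, order 36), S_4 x C_2 (6T11, order 48), (S_3 x S_3) : C_2 (6T13, order 72), PGL(2,5) (6T14, order 120), S_6 (6T16, order 720). By Dedekind's theorem, for a prime p not dividing disc(f) the degrees of the irreducible factors of f mod p form the cycle type of an element of G. Factoring f modulo the 28 such primes p <= 127 (skipping 3, 17, 43, which divide the discriminant), each new pattern first appears at: mod 2: f = (x^6 + x^4 + x^2 + x + 1), pattern 6; mod 7: f = (x + 5)(x^2 + x + 4)(x^3 + 2x^2 + x + 6), pattern 3+2+1; mod 11: f = (x^2 + 1)(x^4 + 5x^3 + 3x^2 + 8x + 1), pattern 4+2; mod 13: f = (x + 4)(x + 9)(x^2 + 8x + 10)(x^2 + 12x + 3), pattern 2+2+1+1; mod 61: f = (x + 1)(x + 3)(x + 9)(x + 20)(x^2 + 22x + 27), pattern 2+1+1+1+1; mod 97: f = (x + 9)(x + 11)(x + 48)(x^3 + 23x^2 + 11x + 96), pattern 3+1+1+1; mod 113: f = (x^2 + 2x + 7)(x^2 + 43x + 61)(x^2 + 62x + 9), pattern 2+2+2; mod 127: f = (x^3 + 36x^2 + 70x + 126)(x^3 + 85x^2 + 60x + 126), pattern 3+3. No other pattern occurs in this range, so the set of observed cycle types is {6, 3+2+1, 4+2, 2+2+1+1, 2+1+1+1+1, 3+1+1+1, 2+2+2, 3+3}. The candidates containing elements of all these cycle types are (S_3 x S_3) : C_2 (6T13) of order 72, S_6 (6T16) of order 720; the others are excluded. The observed types are precisely the cycle types that occur in (S_3 x S_3) : C_2 (6T13) (apart from the identity). Each of the other remaining candidates has further cycle types, and by the Chebotarev density theorem the matching factorization patterns would occur for a proportion of primes equal to their share of the group: S_6 (6T16) additionally contains elements of type 5+1, 4+1+1 (234 of its 720 elements, about 32% of primes). None of the 28 primes tested shows any such pattern (for each of these groups the chance of that is below 10^-4), which rules them out. Hence G = (S_3 x S_3) : C_2 (6T13), of order 72.

(S_3 x S_3) : C_2, the group 6T13 of order 72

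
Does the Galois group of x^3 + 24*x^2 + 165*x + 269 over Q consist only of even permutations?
Yes

The polynomial is irreducible of degree 3 over Q. Its discriminant is 59049 = 243^2, a perfect square. A Galois group lies in the alternating group exactly when the discriminant is a square in Q, so the Galois group (C_3) is contained in A_3.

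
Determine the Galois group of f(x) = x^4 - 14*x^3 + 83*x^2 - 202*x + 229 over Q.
V_4, the Klein four-group

The polynomial is an irreducible quartic over Q and its discriminant is 205979904 = 14352^2, a perfect square, so the Galois group is contained in A_4. The resolvent cubic y^3 - 83*y^2 + 1912*y - 9660 splits completely over Q, which gives the Klein four-group V_4.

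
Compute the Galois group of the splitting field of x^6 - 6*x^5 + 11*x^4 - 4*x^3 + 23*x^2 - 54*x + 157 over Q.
S_4 (also written S4-)

The polynomial f is an irreducible sextic over Q, so G = Gal(f/Q) is one of the 16 transitive subgroups 6T1, ..., 6T16 of S_6. The discriminant of f is -5497558138880000, which is not a perfect square, so G is not contained in A_6. The transitive groups of degree 6 not contained in A_6 are: C_6 (6T1, order 6), S_3 (6T2, order 6), D_6 (6T3, order 12), C_3 x S_3 (6T5, order 18), A_4 x C_2 (6T6, order 24), S_4 (6T8, order 24), S_3 x S_3 (6T9, order 36), S_4 x C_2 (6T11, order 48), (S_3 x S_3) : C_2 (6T13, order 72), PGL(2,5) (6T14, order 120), S_6 (6T16, order 720). By Dedekind's theorem, for a prime p not dividing disc(f) the degrees of the irreducible factors of f mod p form the cycle type of an element of G. Factoring f modulo the 22 such primes p <= 89 (skipping 2, 5, which divide the discriminant), each new pattern first appears at: mod 3: f = (x^3 + x^2 + x + 2)(x^3 + 2x^2 + 2x + 2), pattern 3+3; mod 7: f = (x^2 + 2)(x^2 + 3x + 6)(x^2 + 5x + 2), pattern 2+2+2; mod 13: f = (x + 4)(x + 7)(x^4 + 9x^3 + x^2 + 6x + 7), pattern 4+1+1; mod 43: f = (x + 18)(x + 23)(x^2 + 41x + 17)(x^2 + 41x + 41), pattern 2+2+1+1. No other pattern occurs in this range, so the set of observed cycle types is {3+3, 2+2+2, 4+1+1, 2+2+1+1}. The candidates containing elements of all these cycle types are S_4 (6T8) of order 24, S_4 x C_2 (6T11) of order 48, PGL(2,5) (6T14) of order 120, S_6 (6T16) of order 720; the others are excluded. The observed types are precisely the cycle types that occur in S_4 (6T8) (apart from the identity). Each of the other remaining candidates has further cycle types, and by the Chebotarev density theorem the matching factorization patterns would occur for a proportion of primes equal to their share of the group: S_4 x C_2 (6T11) additionally contains elements of type 6, 4+2, 2+1+1+1+1 (17 of its 48 elements, about 35% of primes); PGL(2,5) (6T14) additionally contains elements of type 6, 5+1 (44 of its 120 elements, about 37% of primes); S_6 (6T16) additionally contains elements of type 6, 5+1, 4+2, 3+2+1, 3+1+1+1, 2+1+1+1+1 (529 of its 720 elements, about 73% of primes). None of the 22 primes tested shows any such pattern (for each of these groups the chance of that is below 10^-4), which rules them out. Hence G = S_4 (6T8), of order 24.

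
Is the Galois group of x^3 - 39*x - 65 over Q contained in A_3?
Yes

The polynomial is irreducible of degree 3 over Q. Its discriminant is 123201 = 351^2, a perfect square. A Galois group lies in the alternating group exactly when the discriminant is a square in Q, so the Galois group (C_3) is contained in A_3.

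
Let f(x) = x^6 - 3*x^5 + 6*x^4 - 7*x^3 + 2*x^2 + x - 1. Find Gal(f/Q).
The polynomial f is an irreducible sextic over Q, so G = Gal(f/Q) is one of the 16 transitive subgroups 6T1, ..., 6T16 of S_6. The discriminant of f is 810448, which is not a perfect square, so G is not contained in A_6. The transitive groups of degree 6 not contained in A_6 are: C_6 (6T1, order 6), S_3 (6T2, order 6), D_6 (6T3, order 12), C_3 x S_3 (6T5, order 18), A_4 x C_2 (6T6, order 24), S_4 (6T8, order 24), S_3 x S_3 (6T9, order 36), S_4 x C_2 (6T11, order 48), (S_3 x S_3) : C_2 (6T13, order 72), PGL(2,5) (6T14, order 120), S_6 (6T16, order 720). By Dedekind's theorem, for a prime p not dividing disc(f) the degrees of the irreducible factors of f mod p form the cycle type of an element of G. Factoring f modulo the 22 such primes p <= 89 (skipping 2, 37, which divide the discriminant), each new pattern first appears at: mod 3: f = (x^3 + x^2 + x + 2)(x^3 + 2x^2 + 1), pattern 3+3; mod 5: f = (x^2 + 3)(x^2 + 3x + 4)(x^2 + 4x + 2), pattern 2+2+2; mod 17: f = (x + 1)(x + 15)(x^4 + 15x^3 + 6x^2 + 12x + 9), pattern 4+1+1; mod 67: f = (x + 4)(x + 62)(x^2 + 66x + 40)(x^2 + 66x + 50), pattern 2+2+1+1. No other pattern occurs in this range, so the set of observed cycle types is {3+3, 2+2+2, 4+1+1, 2+2+1+1}. The candidates containing elements of all these cycle types are S_4 (6T8) of order 24, S_4 x C_2 (6T11) of order 48, PGL(2,5) (6T14) of order 120, S_6 (6T16) of order 720; the others are excluded. The observed types are precisely the cycle types that occur in S_4 (6T8) (apart from the identity). Each of the other remaining candidates has further cycle types, and by the Chebotarev density theorem the matching factorization patterns would occur for a proportion of primes equal to their share of the group: S_4 x C_2 (6T11) additionally contains elements of type 6, 4+2, 2+1+1+1+1 (17 of its 48 elements, about 35% of primes); PGL(2,5) (6T14) additionally contains elements of type 6, 5+1 (44 of its 120 elements, about 37% of primes); S_6 (6T16) additionally contains elements of type 6, 5+1, 4+2, 3+2+1, 3+1+1+1, 2+1+1+1+1 (529 of its 720 elements, about 73% of primes). None of the 22 primes tested shows any such pattern (for each of these groups the chance of that is below 10^-4), which rules them out. Hence G = S_4 (6T8), of order 24.

S_4 (also written S4-)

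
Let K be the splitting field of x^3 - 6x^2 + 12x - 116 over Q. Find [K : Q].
The degree of the splitting field over Q equals the order of the Galois group, so first determine the group. The polynomial is an irreducible cubic over Q and its discriminant is -314928, which is not a perfect square. For an irreducible cubic, a non-square discriminant gives Galois group S_3. The Galois group S_3 (3T2) has order 6, so the splitting field has degree 6 over Q.

6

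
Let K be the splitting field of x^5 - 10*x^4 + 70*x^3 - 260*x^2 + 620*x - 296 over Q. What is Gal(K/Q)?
F_20 (order 20)

The polynomial f is an irreducible quintic over Q, so G = Gal(f/Q) is a transitive subgroup of S_5: one of C_5 (5T1, order 5), D_5 (5T2, order 10), F_20 (5T3, order 20), A_5 (5T4, order 60) or S_5 (5T5, order 120). The discriminant of f is 64800000000000, which is not a perfect square, so G is not contained in A_5. The transitive groups of degree 5 not contained in A_5 are: F_20 (5T3, order 20), S_5 (5T5, order 120). By Dedekind's theorem, for a prime p not dividing disc(f) the degrees of the irreducible factors of f mod p form the cycle type of an element of G. Factoring f modulo the 18 such primes p <= 73 (skipping 2, 3, 5, which divide the discriminant), each new pattern first appears at: mod 7: f = (x + 5)(x^4 + 6x^3 + 5x^2 + 2x + 1), pattern 4+1; mod 11: f = (x + 7)(x^2 + x + 1)(x^2 + 4x + 8), pattern 2+2+1; mod 19: f = (x^5 + 9x^4 + 13x^3 + 6x^2 + 12x + 8), pattern 5. No other pattern occurs in this range, so the set of observed cycle types is {4+1, 2+2+1, 5}. The candidates containing elements of all these cycle types are F_20 (5T3) of order 20, S_5 (5T5) of order 120; the others are excluded. The observed types are precisely the cycle types that occur in F_20 (5T3) (apart from the identity). Each of the other remaining candidates has further cycle types, and by the Chebotarev density theorem the matching factorization patterns would occur for a proportion of primes equal to their share of the group: S_5 (5T5) additionally contains elements of type 3+2, 3+1+1, 2+1+1+1 (50 of its 120 elements, about 42% of primes). None of the 18 primes tested shows any such pattern (for each of these groups the chance of that is below 10^-4), which rules them out. Hence G = F_20 (5T3), of order 20.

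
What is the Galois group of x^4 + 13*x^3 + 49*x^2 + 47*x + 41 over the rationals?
C_4, the cyclic group of order 4

The polynomial is an irreducible quartic over Q and its discriminant is 5565125, which is not a perfect square, so the Galois group is not contained in A_4. The resolvent cubic y^3 - 49*y^2 + 447*y - 1102 has exactly one rational root, so the Galois group is C_4 or D_4. The quartic becomes reducible over Q(sqrt(disc)), so the group is C_4.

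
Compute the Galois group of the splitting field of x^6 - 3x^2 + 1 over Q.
6T6: A_4 x C_2

The polynomial f is an irreducible sextic over Q, so G = Gal(f/Q) is one of the 16 transitive subgroups 6T1, ..., 6T16 of S_6. The discriminant of f is -419904, which is not a perfect square, so G is not contained in A_6. The transitive groups of degree 6 not contained in A_6 are: C_6 (6T1, order 6), S_3 (6T2, order 6), D_6 (6T3, order 12), C_3 x S_3 (6T5, order 18), A_4 x C_2 (6T6, order 24), S_4 (6T8, order 24), S_3 x S_3 (6T9, order 36), S_4 x C_2 (6T11, order 48), (S_3 x S_3) : C_2 (6T13, order 72), PGL(2,5) (6T14, order 120), S_6 (6T16, order 720). By Dedekind's theorem, for a prime p not dividing disc(f) the degrees of the irreducible factors of f mod p form the cycle type of an element of G. Factoring f modulo the 33 such primes p <= 149 (skipping 2, 3, which divide the discriminant), each new pattern first appears at: mod 5: f = (x^3 + 2x^2 + 2x + 3)(x^3 + 3x^2 + 2x + 2), pattern 3+3; mod 7: f = (x^6 + 4x^2 + 1), pattern 6; mod 17: f = (x + 8)(x + 9)(x^2 + 3)(x^2 + 10), pattern 2+2+1+1; mod 19: f = (x + 3)(x + 8)(x + 11)(x + 16)(x^2 + 16), pattern 2+1+1+1+1; mod 71: f = (x^2 + 16)(x^2 + 25)(x^2 + 30), pattern 2+2+2. No other pattern occurs in this range, so the set of observed cycle types is {3+3, 6, 2+2+1+1, 2+1+1+1+1, 2+2+2}. The candidates containing elements of all these cycle types are A_4 x C_2 (6T6) of order 24, S_4 x C_2 (6T11) of order 48, (S_3 x S_3) : C_2 (6T13) of order 72, S_6 (6T16) of order 720; the others are excluded. The observed types are precisely the cycle types that occur in A_4 x C_2 (6T6) (apart from the identity). Each of the other remaining candidates has further cycle types, and by the Chebotarev density theorem the matching factorization patterns would occur for a proportion of primes equal to their share of the group: S_4 x C_2 (6T11) additionally contains elements of type 4+2, 4+1+1 (12 of its 48 elements, about 25% of primes); (S_3 x S_3) : C_2 (6T13) additionally contains elements of type 4+2, 3+2+1, 3+1+1+1 (34 of its 72 elements, about 47% of primes); S_6 (6T16) additionally contains elements of type 5+1, 4+2, 4+1+1, 3+2+1, 3+1+1+1 (484 of its 720 elements, about 67% of primes). None of the 33 primes tested shows any such pattern (for each of these groups the chance of that is below 10^-4), which rules them out. Hence G = A_4 x C_2 (6T6), of order 24.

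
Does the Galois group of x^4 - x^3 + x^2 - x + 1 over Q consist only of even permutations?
The polynomial is irreducible of degree 4 over Q. Its discriminant is 125, which is not a perfect square. A Galois group lies in the alternating group exactly when the discriminant is a square in Q, so the Galois group (C_4) is not contained in A_4.

No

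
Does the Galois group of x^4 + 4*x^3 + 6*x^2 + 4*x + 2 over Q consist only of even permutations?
Yes

The polynomial is irreducible of degree 4 over Q. Its discriminant is 256 = 16^2, a perfect square. A Galois group lies in the alternating group exactly when the discriminant is a square in Q, so the Galois group (V_4) is contained in A_4.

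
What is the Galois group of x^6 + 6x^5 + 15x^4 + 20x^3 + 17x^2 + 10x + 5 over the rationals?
S_4 x C_2

The polynomial f is an irreducible sextic over Q, so G = Gal(f/Q) is one of the 16 transitive subgroups 6T1, ..., 6T16 of S_6. The discriminant of f is -2508800, which is not a perfect square, so G is not contained in A_6. The transitive groups of degree 6 not contained in A_6 are: C_6 (6T1, order 6), S_3 (6T2, order 6), D_6 (6T3, order 12), C_3 x S_3 (6T5, order 18), A_4 x C_2 (6T6, order 24), S_4 (6T8, order 24), S_3 x S_3 (6T9, order 36), S_4 x C_2 (6T11, order 48), (S_3 x S_3) : C_2 (6T13, order 72), PGL(2,5) (6T14, order 120), S_6 (6T16, order 720). By Dedekind's theorem, for a prime p not dividing disc(f) the degrees of the irreducible factors of f mod p form the cycle type of an element of G. Factoring f modulo the 17 such primes p <= 71 (skipping 2, 5, 7, which divide the discriminant), each new pattern first appears at: mod 3: f = (x^3 + x^2 + x + 2)(x^3 + 2x^2 + 1), pattern 3+3; mod 13: f = (x^6 + 6x^5 + 2x^4 + 7x^3 + 4x^2 + 10x + 5), pattern 6; mod 19: f = (x^2 + 2x + 6)(x^4 + 4x^3 + x^2 + 13x + 4), pattern 4+2; mod 23: f = (x + 12)(x + 13)(x^4 + 4x^3 + 12x^2 + 16x + 22), pattern 4+1+1; mod 53: f = (x^2 + 2x + 46)(x^2 + 13x + 50)(x^2 + 44x + 28), pattern 2+2+2; mod 59: f = (x + 5)(x + 56)(x^2 + 7x + 56)(x^2 + 56x + 46), pattern 2+2+1+1; mod 71: f = (x + 9)(x + 12)(x + 61)(x + 64)(x^2 + 2x + 44), pattern 2+1+1+1+1. No other pattern occurs in this range, so the set of observed cycle types is {3+3, 6, 4+2, 4+1+1, 2+2+2, 2+2+1+1, 2+1+1+1+1}. The candidates containing elements of all these cycle types are S_4 x C_2 (6T11) of order 48, S_6 (6T16) of order 720; the others are excluded. The observed types are precisely the cycle types that occur in S_4 x C_2 (6T11) (apart from the identity). Each of the other remaining candidates has further cycle types, and by the Chebotarev density theorem the matching factorization patterns would occur for a proportion of primes equal to their share of the group: S_6 (6T16) additionally contains elements of type 5+1, 3+2+1, 3+1+1+1 (304 of its 720 elements, about 42% of primes). None of the 17 primes tested shows any such pattern (for each of these groups the chance of that is below 10^-4), which rules them out. Hence G = S_4 x C_2 (6T11), of order 48.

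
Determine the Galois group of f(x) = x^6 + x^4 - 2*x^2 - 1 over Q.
A_4

The polynomial f is an irreducible sextic over Q, so G = Gal(f/Q) is one of the 16 transitive subgroups 6T1, ..., 6T16 of S_6. The discriminant of f is 153664 = 392^2, a perfect square, so G is contained in A_6. The transitive groups of degree 6 contained in A_6 are: A_4 (6T4, order 12), S_4 (6T7, order 24), (C_3 x C_3) : C_4 (6T10, order 36), PSL(2,5) (6T12, order 60), A_6 (6T15, order 360). By Dedekind's theorem, for a prime p not dividing disc(f) the degrees of the irreducible factors of f mod p form the cycle type of an element of G. Factoring f modulo the 33 such primes p <= 149 (skipping 2, 7, which divide the discriminant), each new pattern first appears at: mod 3: f = (x^3 + 2x + 1)(x^3 + 2x + 2), pattern 3+3; mod 13: f = (x + 6)(x + 7)(x^2 + 5)(x^2 + 6), pattern 2+2+1+1. No other pattern occurs in this range, so the set of observed cycle types is {3+3, 2+2+1+1}. The candidates containing elements of all these cycle types are A_4 (6T4) of order 12, S_4 (6T7) of order 24, (C_3 x C_3) : C_4 (6T10) of order 36, PSL(2,5) (6T12) of order 60, A_6 (6T15) of order 360; the others are excluded. The observed types are precisely the cycle types that occur in A_4 (6T4) (apart from the identity). Each of the other remaining candidates has further cycle types, and by the Chebotarev density theorem the matching factorization patterns would occur for a proportion of primes equal to their share of the group: S_4 (6T7) additionally contains elements of type 4+2 (6 of its 24 elements, about 25% of primes); (C_3 x C_3) : C_4 (6T10) additionally contains elements of type 4+2, 3+1+1+1 (22 of its 36 elements, about 61% of primes); PSL(2,5) (6T12) additionally contains elements of type 5+1 (24 of its 60 elements, about 40% of primes); A_6 (6T15) additionally contains elements of type 5+1, 4+2, 3+1+1+1 (274 of its 360 elements, about 76% of primes). None of the 33 primes tested shows any such pattern (for each of these groups the chance of that is below 10^-4), which rules them out. Hence G = A_4 (6T4), of order 12.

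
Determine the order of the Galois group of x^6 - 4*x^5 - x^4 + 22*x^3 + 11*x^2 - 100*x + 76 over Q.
The degree of the splitting field over Q equals the order of the Galois group, so first determine the group. The polynomial f is an irreducible sextic over Q, so G = Gal(f/Q) is one of the 16 transitive subgroups 6T1, ..., 6T16 of S_6. The discriminant of f is 90962560000 = 301600^2, a perfect square, so G is contained in A_6. The transitive groups of degree 6 contained in A_6 are: A_4 (6T4, order 12), S_4 (6T7, order 24), (C_3 x C_3) : C_4 (6T10, order 36), PSL(2,5) (6T12, order 60), A_6 (6T15, order 360). By Dedekind's theorem, for a prime p not dividing disc(f) the degrees of the irreducible factors of f mod p form the cycle type of an element of G. Factoring f modulo the 19 such primes p <= 83 (skipping 2, 5, 13, 29, which divide the discriminant), each new pattern first appears at: mod 3: f = (x^2 + 1)(x^4 + 2x^3 + x^2 + 2x + 1), pattern 4+2; mod 11: f = (x^3 + x^2 + 5x + 9)(x^3 + 6x^2 + 10x + 6), pattern 3+3; mod 19: f = (x)(x + 3)(x^2 + 15x + 13)(x^2 + 16x + 14), pattern 2+2+1+1; mod 61: f = (x + 29)(x + 36)(x + 46)(x^3 + 7x^2 + 7x + 26), pattern 3+1+1+1. No other pattern occurs in this range, so the set of observed cycle types is {4+2, 3+3, 2+2+1+1, 3+1+1+1}. The candidates containing elements of all these cycle types are (C_3 x C_3) : C_4 (6T10) of order 36, A_6 (6T15) of order 360; the others are excluded. The observed types are precisely the cycle types that occur in (C_3 x C_3) : C_4 (6T10) (apart from the identity). Each of the other remaining candidates has further cycle types, and by the Chebotarev density theorem the matching factorization patterns would occur for a proportion of primes equal to their share of the group: A_6 (6T15) additionally contains elements of type 5+1 (144 of its 360 elements, about 40% of primes). None of the 19 primes tested shows any such pattern (for each of these groups the chance of that is below 10^-4), which rules them out. Hence G = (C_3 x C_3) : C_4 (6T10), of order 36. The Galois group (C_3 x C_3) : C_4 (6T10) has order 36, so the splitting field has degree 36 over Q.

36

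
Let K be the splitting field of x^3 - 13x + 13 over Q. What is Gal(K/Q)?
C_3

The polynomial is an irreducible cubic over Q and its discriminant is 4225 = 65^2, a perfect square. For an irreducible cubic, a square discriminant forces the Galois group to be A_3, the cyclic group of order 3.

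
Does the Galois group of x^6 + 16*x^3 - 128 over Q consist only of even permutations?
No

The polynomial is irreducible of degree 6 over Q. Its discriminant is 5410421842378752, which is not a perfect square. A Galois group lies in the alternating group exactly when the discriminant is a square in Q, so the Galois group (S_3 x S_3) is not contained in A_6.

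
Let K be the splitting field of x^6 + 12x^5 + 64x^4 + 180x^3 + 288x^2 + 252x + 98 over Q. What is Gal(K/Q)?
S_4 x C_2

The polynomial f is an irreducible sextic over Q, so G = Gal(f/Q) is one of the 16 transitive subgroups 6T1, ..., 6T16 of S_6. The discriminant of f is -122931200, which is not a perfect square, so G is not contained in A_6. The transitive groups of degree 6 not contained in A_6 are: C_6 (6T1, order 6), S_3 (6T2, order 6), D_6 (6T3, order 12), C_3 x S_3 (6T5, order 18), A_4 x C_2 (6T6, order 24), S_4 (6T8, order 24), S_3 x S_3 (6T9, order 36), S_4 x C_2 (6T11, order 48), (S_3 x S_3) : C_2 (6T13, order 72), PGL(2,5) (6T14, order 120), S_6 (6T16, order 720). By Dedekind's theorem, for a prime p not dividing disc(f) the degrees of the irreducible factors of f mod p form the cycle type of an element of G. Factoring f modulo the 17 such primes p <= 71 (skipping 2, 5, 7, which divide the discriminant), each new pattern first appears at: mod 3: f = (x^3 + x^2 + x + 2)(x^3 + 2x^2 + x + 1), pattern 3+3; mod 13: f = (x^6 + 12x^5 + 12x^4 + 11x^3 + 2x^2 + 5x + 7), pattern 6; mod 19: f = (x^2 + 13x + 14)(x^4 + 18x^3 + 6x^2 + 2x + 7), pattern 4+2; mod 23: f = (x + 19)(x + 20)(x^4 + 19x^3 + x^2 + 5x + 12), pattern 4+1+1; mod 53: f = (x^2 + 7x + 2)(x^2 + 20x + 39)(x^2 + 38x + 23), pattern 2+2+2; mod 59: f = (x + 14)(x + 22)(x^2 + 42x + 20)(x^2 + 52x + 9), pattern 2+2+1+1; mod 71: f = (x + 3)(x + 41)(x + 58)(x + 63)(x^2 + 60x + 20), pattern 2+1+1+1+1. No other pattern occurs in this range, so the set of observed cycle types is {3+3, 6, 4+2, 4+1+1, 2+2+2, 2+2+1+1, 2+1+1+1+1}. The candidates containing elements of all these cycle types are S_4 x C_2 (6T11) of order 48, S_6 (6T16) of order 720; the others are excluded. The observed types are precisely the cycle types that occur in S_4 x C_2 (6T11) (apart from the identity). Each of the other remaining candidates has further cycle types, and by the Chebotarev density theorem the matching factorization patterns would occur for a proportion of primes equal to their share of the group: S_6 (6T16) additionally contains elements of type 5+1, 3+2+1, 3+1+1+1 (304 of its 720 elements, about 42% of primes). None of the 17 primes tested shows any such pattern (for each of these groups the chance of that is below 10^-4), which rules them out. Hence G = S_4 x C_2 (6T11), of order 48.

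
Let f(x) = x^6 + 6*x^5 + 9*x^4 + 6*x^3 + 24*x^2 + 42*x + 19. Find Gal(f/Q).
The polynomial f is an irreducible sextic over Q, so G = Gal(f/Q) is one of the 16 transitive subgroups 6T1, ..., 6T16 of S_6. The discriminant of f is -11156429376, which is not a perfect square, so G is not contained in A_6. The transitive groups of degree 6 not contained in A_6 are: C_6 (6T1, order 6), S_3 (6T2, order 6), D_6 (6T3, order 12), C_3 x S_3 (6T5, order 18), A_4 x C_2 (6T6, order 24), S_4 (6T8, order 24), S_3 x S_3 (6T9, order 36), S_4 x C_2 (6T11, order 48), (S_3 x S_3) : C_2 (6T13, order 72), PGL(2,5) (6T14, order 120), S_6 (6T16, order 720). By Dedekind's theorem, for a prime p not dividing disc(f) the degrees of the irreducible factors of f mod p form the cycle type of an element of G. Factoring f modulo the 33 such primes p <= 149 (skipping 2, 3, which divide the discriminant), each new pattern first appears at: mod 5: f = (x^3 + x + 1)(x^3 + x^2 + 3x + 4), pattern 3+3; mod 7: f = (x^6 + 6x^5 + 2x^4 + 6x^3 + 3x^2 + 5), pattern 6; mod 17: f = (x + 5)(x + 6)(x^2 + 13x + 7)(x^2 + 16x + 6), pattern 2+2+1+1; mod 19: f = (x)(x + 7)(x + 13)(x + 16)(x^2 + 8x + 13), pattern 2+1+1+1+1; mod 71: f = (x^2 + 13x + 19)(x^2 + 23x + 33)(x^2 + 41x + 28), pattern 2+2+2. No other pattern occurs in this range, so the set of observed cycle types is {3+3, 6, 2+2+1+1, 2+1+1+1+1, 2+2+2}. The candidates containing elements of all these cycle types are A_4 x C_2 (6T6) of order 24, S_4 x C_2 (6T11) of order 48, (S_3 x S_3) : C_2 (6T13) of order 72, S_6 (6T16) of order 720; the others are excluded. The observed types are precisely the cycle types that occur in A_4 x C_2 (6T6) (apart from the identity). Each of the other remaining candidates has further cycle types, and by the Chebotarev density theorem the matching factorization patterns would occur for a proportion of primes equal to their share of the group: S_4 x C_2 (6T11) additionally contains elements of type 4+2, 4+1+1 (12 of its 48 elements, about 25% of primes); (S_3 x S_3) : C_2 (6T13) additionally contains elements of type 4+2, 3+2+1, 3+1+1+1 (34 of its 72 elements, about 47% of primes); S_6 (6T16) additionally contains elements of type 5+1, 4+2, 4+1+1, 3+2+1, 3+1+1+1 (484 of its 720 elements, about 67% of primes). None of the 33 primes tested shows any such pattern (for each of these groups the chance of that is below 10^-4), which rules them out. Hence G = A_4 x C_2 (6T6), of order 24.

A_4 x C_2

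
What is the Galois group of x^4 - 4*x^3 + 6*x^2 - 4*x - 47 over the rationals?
The polynomial is an irreducible quartic over Q and its discriminant is -28311552, which is not a perfect square, so the Galois group is not contained in A_4. The resolvent cubic y^3 - 6*y^2 + 204*y - 392 has exactly one rational root, so the Galois group is C_4 or D_4. The quartic remains irreducible over Q(sqrt(disc)), so the group is D_4.

4T3: D_4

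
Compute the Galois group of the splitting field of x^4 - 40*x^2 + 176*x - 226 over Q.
D_4

The polynomial is an irreducible quartic over Q and its discriminant is -326043648, which is not a perfect square, so the Galois group is not contained in A_4. The resolvent cubic y^3 + 40*y^2 + 904*y + 5184 has exactly one rational root, so the Galois group is C_4 or D_4. The quartic remains irreducible over Q(sqrt(disc)), so the group is D_4.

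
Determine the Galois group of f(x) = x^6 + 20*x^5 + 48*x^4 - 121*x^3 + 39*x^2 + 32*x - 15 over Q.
PSL(2,5) (also written A5(6))

The polynomial f is an irreducible sextic over Q, so G = Gal(f/Q) is one of the 16 transitive subgroups 6T1, ..., 6T16 of S_6. The discriminant of f is 30991489 = 5567^2, a perfect square, so G is contained in A_6. The transitive groups of degree 6 contained in A_6 are: A_4 (6T4, order 12), S_4 (6T7, order 24), (C_3 x C_3) : C_4 (6T10, order 36), PSL(2,5) (6T12, order 60), A_6 (6T15, order 360). By Dedekind's theorem, for a prime p not dividing disc(f) the degrees of the irreducible factors of f mod p form the cycle type of an element of G. Factoring f modulo the 21 such primes p <= 79 (skipping 19, which divides the discriminant), each new pattern first appears at: mod 2: f = (x + 1)(x^5 + x^4 + x^3 + x + 1), pattern 5+1; mod 7: f = (x^3 + 3)(x^3 + 6x^2 + 6x + 2), pattern 3+3; mod 61: f = (x + 8)(x + 14)(x^2 + 3x + 37)(x^2 + 56x + 19), pattern 2+2+1+1. No other pattern occurs in this range, so the set of observed cycle types is {5+1, 3+3, 2+2+1+1}. The candidates containing elements of all these cycle types are PSL(2,5) (6T12) of order 60, A_6 (6T15) of order 360; the others are excluded. The observed types are precisely the cycle types that occur in PSL(2,5) (6T12) (apart from the identity). Each of the other remaining candidates has further cycle types, and by the Chebotarev density theorem the matching factorization patterns would occur for a proportion of primes equal to their share of the group: A_6 (6T15) additionally contains elements of type 4+2, 3+1+1+1 (130 of its 360 elements, about 36% of primes). None of the 21 primes tested shows any such pattern (for each of these groups the chance of that is below 10^-4), which rules them out. Hence G = PSL(2,5) (6T12), of order 60.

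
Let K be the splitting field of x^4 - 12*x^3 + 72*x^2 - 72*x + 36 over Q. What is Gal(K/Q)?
The polynomial is an irreducible quartic over Q and its discriminant is 1194393600 = 34560^2, a perfect square, so the Galois group is contained in A_4. The resolvent cubic y^3 - 72*y^2 + 720*y splits completely over Q, which gives the Klein four-group V_4.

V_4 (also written V4)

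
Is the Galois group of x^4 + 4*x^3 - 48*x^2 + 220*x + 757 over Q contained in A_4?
No

The polynomial is irreducible of degree 4 over Q. Its discriminant is -620791112448, which is not a perfect square. A Galois group lies in the alternating group exactly when the discriminant is a square in Q, so the Galois group (D_4) is not contained in A_4.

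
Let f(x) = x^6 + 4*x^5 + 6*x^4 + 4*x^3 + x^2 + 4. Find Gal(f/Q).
The polynomial f is an irreducible sextic over Q, so G = Gal(f/Q) is one of the 16 transitive subgroups 6T1, ..., 6T16 of S_6. The discriminant of f is -48037888, which is not a perfect square, so G is not contained in A_6. The transitive groups of degree 6 not contained in A_6 are: C_6 (6T1, order 6), S_3 (6T2, order 6), D_6 (6T3, order 12), C_3 x S_3 (6T5, order 18), A_4 x C_2 (6T6, order 24), S_4 (6T8, order 24), S_3 x S_3 (6T9, order 36), S_4 x C_2 (6T11, order 48), (S_3 x S_3) : C_2 (6T13, order 72), PGL(2,5) (6T14, order 120), S_6 (6T16, order 720). By Dedekind's theorem, for a prime p not dividing disc(f) the degrees of the irreducible factors of f mod p form the cycle type of an element of G. Factoring f modulo the 29 such primes p <= 113 (skipping 2, which divides the discriminant), each new pattern first appears at: mod 3: f = (x^6 + x^5 + x^3 + x^2 + 1), pattern 6; mod 5: f = (x + 4)(x^2 + 3x + 4)(x^3 + 2x^2 + x + 4), pattern 3+2+1; mod 7: f = (x^2 + 4x + 1)(x^4 + 5x^2 + 5x + 4), pattern 4+2; mod 17: f = (x^3 + 2x^2 + x + 8)(x^3 + 2x^2 + x + 9), pattern 3+3; mod 19: f = (x^2 + 9x + 11)(x^2 + 15x + 11)(x^2 + 18x + 6), pattern 2+2+2; mod 37: f = (x + 3)(x + 28)(x^2 + 11x + 26)(x^2 + 36x + 4), pattern 2+2+1+1; mod 41: f = (x + 8)(x + 37)(x + 39)(x^3 + 2x^2 + x + 18), pattern 3+1+1+1; mod 113: f = (x + 11)(x + 36)(x + 87)(x + 105)(x^2 + 104x + 100), pattern 2+1+1+1+1. No other pattern occurs in this range, so the set of observed cycle types is {6, 3+2+1, 4+2, 3+3, 2+2+2, 2+2+1+1, 3+1+1+1, 2+1+1+1+1}. The candidates containing elements of all these cycle types are (S_3 x S_3) : C_2 (6T13) of order 72, S_6 (6T16) of order 720; the others are excluded. The observed types are precisely the cycle types that occur in (S_3 x S_3) : C_2 (6T13) (apart from the identity). Each of the other remaining candidates has further cycle types, and by the Chebotarev density theorem the matching factorization patterns would occur for a proportion of primes equal to their share of the group: S_6 (6T16) additionally contains elements of type 5+1, 4+1+1 (234 of its 720 elements, about 32% of primes). None of the 29 primes tested shows any such pattern (for each of these groups the chance of that is below 10^-4), which rules them out. Hence G = (S_3 x S_3) : C_2 (6T13), of order 72.

(S_3 x S_3) : C_2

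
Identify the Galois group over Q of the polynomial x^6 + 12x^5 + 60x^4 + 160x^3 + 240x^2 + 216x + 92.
The polynomial f is an irreducible sextic over Q, so G = Gal(f/Q) is one of the 16 transitive subgroups 6T1, ..., 6T16 of S_6. The discriminant of f is 746496000000 = 864000^2, a perfect square, so G is contained in A_6. The transitive groups of degree 6 contained in A_6 are: A_4 (6T4, order 12), S_4 (6T7, order 24), (C_3 x C_3) : C_4 (6T10, order 36), PSL(2,5) (6T12, order 60), A_6 (6T15, order 360). By Dedekind's theorem, for a prime p not dividing disc(f) the degrees of the irreducible factors of f mod p form the cycle type of an element of G. Factoring f modulo the 6 such primes p <= 23 (skipping 2, 3, 5, which divide the discriminant), each new pattern first appears at: mod 7: f = (x + 5)(x^5 + 4x^3 + 2x + 3), pattern 5+1; mod 23: f = (x)(x + 9)(x + 14)(x^3 + 12x^2 + 3x + 5), pattern 3+1+1+1. No other pattern occurs in this range, so the set of observed cycle types is {5+1, 3+1+1+1}. Among the candidates above, the only group containing elements of all these cycle types is A_6 (6T15) — each of A_4 (6T4), S_4 (6T7), (C_3 x C_3) : C_4 (6T10), PSL(2,5) (6T12) lacks at least one of them. Hence G = A_6 (6T15), of order 360.

A_6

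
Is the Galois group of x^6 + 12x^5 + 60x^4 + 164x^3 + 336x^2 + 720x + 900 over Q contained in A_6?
The polynomial is irreducible of degree 6 over Q. Its discriminant is -41622228172800, which is not a perfect square. A Galois group lies in the alternating group exactly when the discriminant is a square in Q, so the Galois group (D_6) is not contained in A_6.

No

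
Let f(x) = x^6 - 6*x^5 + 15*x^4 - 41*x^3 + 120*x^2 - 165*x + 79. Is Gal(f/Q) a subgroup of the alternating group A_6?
The polynomial is irreducible of degree 6 over Q. Its discriminant is -2573642648187, which is not a perfect square. A Galois group lies in the alternating group exactly when the discriminant is a square in Q, so the Galois group ((S_3 x S_3) : C_2) is not contained in A_6.

No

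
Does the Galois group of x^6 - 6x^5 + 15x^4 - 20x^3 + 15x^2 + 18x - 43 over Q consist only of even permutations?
The polynomial is irreducible of degree 6 over Q. Its discriminant is 746496000000 = 864000^2, a perfect square. A Galois group lies in the alternating group exactly when the discriminant is a square in Q, so the Galois group (A_6) is contained in A_6.

Yes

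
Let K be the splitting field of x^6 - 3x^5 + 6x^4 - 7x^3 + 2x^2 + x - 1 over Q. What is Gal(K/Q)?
The polynomial f is an irreducible sextic over Q, so G = Gal(f/Q) is one of the 16 transitive subgroups 6T1, ..., 6T16 of S_6. The discriminant of f is 810448, which is not a perfect square, so G is not contained in A_6. The transitive groups of degree 6 not contained in A_6 are: C_6 (6T1, order 6), S_3 (6T2, order 6), D_6 (6T3, order 12), C_3 x S_3 (6T5, order 18), A_4 x C_2 (6T6, order 24), S_4 (6T8, order 24), S_3 x S_3 (6T9, order 36), S_4 x C_2 (6T11, order 48), (S_3 x S_3) : C_2 (6T13, order 72), PGL(2,5) (6T14, order 120), S_6 (6T16, order 720). By Dedekind's theorem, for a prime p not dividing disc(f) the degrees of the irreducible factors of f mod p form the cycle type of an element of G. Factoring f modulo the 22 such primes p <= 89 (skipping 2, 37, which divide the discriminant), each new pattern first appears at: mod 3: f = (x^3 + x^2 + x + 2)(x^3 + 2x^2 + 1), pattern 3+3; mod 5: f = (x^2 + 3)(x^2 + 3x + 4)(x^2 + 4x + 2), pattern 2+2+2; mod 17: f = (x + 1)(x + 15)(x^4 + 15x^3 + 6x^2 + 12x + 9), pattern 4+1+1; mod 67: f = (x + 4)(x + 62)(x^2 + 66x + 40)(x^2 + 66x + 50), pattern 2+2+1+1. No other pattern occurs in this range, so the set of observed cycle types is {3+3, 2+2+2, 4+1+1, 2+2+1+1}. The candidates containing elements of all these cycle types are S_4 (6T8) of order 24, S_4 x C_2 (6T11) of order 48, PGL(2,5) (6T14) of order 120, S_6 (6T16) of order 720; the others are excluded. The observed types are precisely the cycle types that occur in S_4 (6T8) (apart from the identity). Each of the other remaining candidates has further cycle types, and by the Chebotarev density theorem the matching factorization patterns would occur for a proportion of primes equal to their share of the group: S_4 x C_2 (6T11) additionally contains elements of type 6, 4+2, 2+1+1+1+1 (17 of its 48 elements, about 35% of primes); PGL(2,5) (6T14) additionally contains elements of type 6, 5+1 (44 of its 120 elements, about 37% of primes); S_6 (6T16) additionally contains elements of type 6, 5+1, 4+2, 3+2+1, 3+1+1+1, 2+1+1+1+1 (529 of its 720 elements, about 73% of primes). None of the 22 primes tested shows any such pattern (for each of these groups the chance of that is below 10^-4), which rules them out. Hence G = S_4 (6T8), of order 24.

S_4 (order 24)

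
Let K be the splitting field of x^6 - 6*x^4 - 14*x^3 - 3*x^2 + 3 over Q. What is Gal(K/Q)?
The polynomial f is an irreducible sextic over Q, so G = Gal(f/Q) is one of the 16 transitive subgroups 6T1, ..., 6T16 of S_6. The discriminant of f is 19050624576 = 138024^2, a perfect square, so G is contained in A_6. The transitive groups of degree 6 contained in A_6 are: A_4 (6T4, order 12), S_4 (6T7, order 24), (C_3 x C_3) : C_4 (6T10, order 36), PSL(2,5) (6T12, order 60), A_6 (6T15, order 360). By Dedekind's theorem, for a prime p not dividing disc(f) the degrees of the irreducible factors of f mod p form the cycle type of an element of G. Factoring f modulo the 33 such primes p <= 151 (skipping 2, 3, 71, which divide the discriminant), each new pattern first appears at: mod 5: f = (x^3 + x^2 + 2)(x^3 + 4x^2 + 4), pattern 3+3; mod 17: f = (x + 11)(x + 15)(x^2 + 11x + 6)(x^2 + 14x + 5), pattern 2+2+1+1. No other pattern occurs in this range, so the set of observed cycle types is {3+3, 2+2+1+1}. The candidates containing elements of all these cycle types are A_4 (6T4) of order 12, S_4 (6T7) of order 24, (C_3 x C_3) : C_4 (6T10) of order 36, PSL(2,5) (6T12) of order 60, A_6 (6T15) of order 360; the others are excluded. The observed types are precisely the cycle types that occur in A_4 (6T4) (apart from the identity). Each of the other remaining candidates has further cycle types, and by the Chebotarev density theorem the matching factorization patterns would occur for a proportion of primes equal to their share of the group: S_4 (6T7) additionally contains elements of type 4+2 (6 of its 24 elements, about 25% of primes); (C_3 x C_3) : C_4 (6T10) additionally contains elements of type 4+2, 3+1+1+1 (22 of its 36 elements, about 61% of primes); PSL(2,5) (6T12) additionally contains elements of type 5+1 (24 of its 60 elements, about 40% of primes); A_6 (6T15) additionally contains elements of type 5+1, 4+2, 3+1+1+1 (274 of its 360 elements, about 76% of primes). None of the 33 primes tested shows any such pattern (for each of these groups the chance of that is below 10^-4), which rules them out. Hence G = A_4 (6T4), of order 12.

6T4: A_4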